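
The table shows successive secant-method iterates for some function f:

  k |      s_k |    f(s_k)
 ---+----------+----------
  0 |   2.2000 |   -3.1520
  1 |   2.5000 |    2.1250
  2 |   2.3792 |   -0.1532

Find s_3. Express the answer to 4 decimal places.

s_3 = 2.3792 − (-0.1532)·(2.3792 − 2.5000) / (-0.1532 − 2.1250)
   = 2.3792 − (0.018507)/(-2.278200) = 2.387323

2.3873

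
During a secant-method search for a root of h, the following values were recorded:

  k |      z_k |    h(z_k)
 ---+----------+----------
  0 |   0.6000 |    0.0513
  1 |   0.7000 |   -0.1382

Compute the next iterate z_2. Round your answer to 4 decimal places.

z_2 = 0.7000 − (-0.1382)·(0.7000 − 0.6000) / (-0.1382 − 0.0513)
   = 0.7000 − (-0.013820)/(-0.189500) = 0.627071

0.6271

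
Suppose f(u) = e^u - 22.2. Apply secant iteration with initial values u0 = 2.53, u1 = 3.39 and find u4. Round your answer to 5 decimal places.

3.10061

f(2.53) = -9.6464939, f(3.39) = 7.4659523
u2 = 3.3900000 − 7.4659523·(3.3900000 − 2.5300000) / (7.4659523 − (-9.6464939)) = 3.3900000 − (6.4207190)/(17.1124461) = 3.0147925
f(3.0147925) = -1.8151403
u3 = 3.0147925 − (-1.8151403)·(3.0147925 − 3.3900000) / (-1.8151403 − 7.4659523) = 3.0147925 − (0.6810544)/(-9.2810926) = 3.0881733
f(3.0881733) = -0.2630311
u4 = 3.0881733 − (-0.2630311)·(3.0881733 − 3.0147925) / (-0.2630311 − (-1.8151403)) = 3.0881733 − (-0.0193014)/(1.5521092) = 3.1006089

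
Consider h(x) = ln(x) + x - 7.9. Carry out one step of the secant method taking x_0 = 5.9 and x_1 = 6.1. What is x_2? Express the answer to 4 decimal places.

6.0929

h(5.9) = -0.225048, h(6.1) = 0.008289
x_2 = 6.100000 − 0.008289·(6.100000 − 5.900000) / (0.008289 − (-0.225048)) = 6.100000 − (0.001658)/(0.233336) = 6.092895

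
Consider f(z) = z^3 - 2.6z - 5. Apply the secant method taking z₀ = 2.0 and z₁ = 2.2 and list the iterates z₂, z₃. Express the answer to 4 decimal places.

f(2.0) = -2.200000, f(2.2) = -0.072000
z₂ = 2.200000 − (-0.072000)·(2.200000 − 2.000000) / (-0.072000 − (-2.200000)) = 2.200000 − (-0.014400)/(2.128000) = 2.206767
f(2.206767) = 0.008964
z₃ = 2.206767 − 0.008964·(2.206767 − 2.200000) / (0.008964 − (-0.072000)) = 2.206767 − (0.000061)/(0.080964) = 2.206018

2.2068, 2.2060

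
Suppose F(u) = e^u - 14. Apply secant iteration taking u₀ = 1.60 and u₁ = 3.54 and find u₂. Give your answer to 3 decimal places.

F(1.60) = -9.04697, F(3.54) = 20.46692
u₂ = 3.54000 − 20.46692·(3.54000 − 1.60000) / (20.46692 − (-9.04697)) = 3.54000 − (39.70582)/(29.51389) = 2.19467

2.195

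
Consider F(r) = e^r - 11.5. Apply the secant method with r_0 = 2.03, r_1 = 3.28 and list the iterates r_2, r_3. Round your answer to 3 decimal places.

2.286, 2.385

F(2.03) = -3.88591, F(3.28) = 15.07577
r_2 = 3.28000 − 15.07577·(3.28000 − 2.03000) / (15.07577 − (-3.88591)) = 3.28000 − (18.84472)/(18.96169) = 2.28617
F(2.28617) = -1.66282
r_3 = 2.28617 − (-1.66282)·(2.28617 − 3.28000) / (-1.66282 − 15.07577) = 2.28617 − (1.65257)/(-16.73860) = 2.38490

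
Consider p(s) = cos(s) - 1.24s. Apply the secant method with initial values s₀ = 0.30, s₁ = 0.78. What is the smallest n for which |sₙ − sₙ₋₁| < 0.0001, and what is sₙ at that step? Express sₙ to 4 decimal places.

p(0.30) = 0.583336, p(0.78) = -0.256286
s₂ = 0.780000 − (-0.256286)·(0.480000)/(-0.839623) = 0.633485;  |Δ| = 0.146515
p(0.633485) = 0.020448
s₃ = 0.633485 − 0.020448·(-0.146515)/(0.276735) = 0.644311;  |Δ| = 0.010826
p(0.644311) = 0.000568
s₄ = 0.644311 − 0.000568·(0.010826)/(-0.019880) = 0.644620;  |Δ| = 0.000309
p(0.644620) = -0.000001
s₅ = 0.644620 − (-0.000001)·(0.000309)/(-0.000569) = 0.644620;  |Δ| = 0.000001
|s₅ − s₄| = 0.000001 < 0.0001

n = 5, sₙ = 0.6446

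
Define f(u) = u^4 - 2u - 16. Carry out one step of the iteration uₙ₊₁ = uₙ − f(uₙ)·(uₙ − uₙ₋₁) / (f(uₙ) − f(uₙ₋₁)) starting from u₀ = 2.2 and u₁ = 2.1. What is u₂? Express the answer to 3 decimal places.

f(2.2) = 3.02560, f(2.1) = -0.75190
u₂ = 2.10000 − (-0.75190)·(2.10000 − 2.20000) / (-0.75190 − 3.02560) = 2.10000 − (0.07519)/(-3.77750) = 2.11990

2.120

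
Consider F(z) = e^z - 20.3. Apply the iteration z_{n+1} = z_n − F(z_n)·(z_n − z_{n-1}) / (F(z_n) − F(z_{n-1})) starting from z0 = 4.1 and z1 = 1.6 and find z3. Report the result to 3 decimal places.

F(4.1) = 40.04029, F(1.6) = -15.34697
z2 = 1.60000 − (-15.34697)·(1.60000 − 4.10000) / (-15.34697 − 40.04029) = 1.60000 − (38.36742)/(-55.38726) = 2.29271
F(2.29271) = -10.39824
z3 = 2.29271 − (-10.39824)·(2.29271 − 1.60000) / (-10.39824 − (-15.34697)) = 2.29271 − (-7.20299)/(4.94872) = 3.74824

3.748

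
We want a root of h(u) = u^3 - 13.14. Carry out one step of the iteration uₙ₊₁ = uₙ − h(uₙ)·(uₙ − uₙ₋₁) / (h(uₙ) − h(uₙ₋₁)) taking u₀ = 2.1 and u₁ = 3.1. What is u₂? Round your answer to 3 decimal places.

2.289

h(2.1) = -3.87900, h(3.1) = 16.65100
u₂ = 3.10000 − 16.65100·(3.10000 − 2.10000) / (16.65100 − (-3.87900)) = 3.10000 − (16.65100)/(20.53000) = 2.28894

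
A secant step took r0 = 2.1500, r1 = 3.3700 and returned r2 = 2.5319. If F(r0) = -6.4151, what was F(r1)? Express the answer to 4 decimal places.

14.0783

The secant line through (2.1500, -6.4151) and (3.3700, F(r1)) crosses zero at r2 = 2.5319.
So (2.1500, -6.4151), (3.3700, F(r1)), (2.5319, 0) are collinear:
F(r1) = -6.4151 · (3.3700 − 2.5319) / (2.1500 − 2.5319) = -6.4151 · (0.838100)/(-0.381900) = 14.078280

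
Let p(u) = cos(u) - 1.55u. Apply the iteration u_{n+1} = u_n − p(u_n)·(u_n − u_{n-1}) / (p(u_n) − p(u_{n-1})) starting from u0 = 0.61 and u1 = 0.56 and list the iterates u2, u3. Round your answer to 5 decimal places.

0.55013, 0.55001

p(0.61) = -0.1258520, p(0.56) = -0.0207449
u2 = 0.5600000 − (-0.0207449)·(0.5600000 − 0.6100000) / (-0.0207449 − (-0.1258520)) = 0.5600000 − (0.0010372)/(0.1051071) = 0.5501315
p(0.5501315) = -0.0002481
u3 = 0.5501315 − (-0.0002481)·(0.5501315 − 0.5600000) / (-0.0002481 − (-0.0207449)) = 0.5501315 − (0.0000024)/(0.0204967) = 0.5500121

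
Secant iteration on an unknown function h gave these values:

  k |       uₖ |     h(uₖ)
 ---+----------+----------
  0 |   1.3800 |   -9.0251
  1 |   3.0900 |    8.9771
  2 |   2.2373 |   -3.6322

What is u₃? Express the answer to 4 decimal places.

2.4829

u₃ = 2.2373 − (-3.6322)·(2.2373 − 3.0900) / (-3.6322 − 8.9771)
   = 2.2373 − (3.097177)/(-12.609300) = 2.482926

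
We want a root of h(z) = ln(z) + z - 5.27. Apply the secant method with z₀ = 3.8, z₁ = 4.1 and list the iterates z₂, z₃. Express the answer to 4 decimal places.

3.9077, 3.9072

h(3.8) = -0.134999, h(4.1) = 0.240987
z₂ = 4.100000 − 0.240987·(4.100000 − 3.800000) / (0.240987 − (-0.134999)) = 4.100000 − (0.072296)/(0.375986) = 3.907716
h(3.907716) = 0.000669
z₃ = 3.907716 − 0.000669·(3.907716 − 4.100000) / (0.000669 − 0.240987) = 3.907716 − (-0.000129)/(-0.240318) = 3.907181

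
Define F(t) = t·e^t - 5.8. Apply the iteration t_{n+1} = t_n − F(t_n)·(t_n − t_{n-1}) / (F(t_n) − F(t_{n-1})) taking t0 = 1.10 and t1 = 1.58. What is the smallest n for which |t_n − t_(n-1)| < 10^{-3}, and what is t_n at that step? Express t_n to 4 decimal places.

F(1.10) = -2.495417, F(1.58) = 1.870830
t2 = 1.580000 − 1.870830·(0.480000)/(4.366248) = 1.374332;  |Δ| = 0.205668
F(1.374332) = -0.368044
t3 = 1.374332 − (-0.368044)·(-0.205668)/(-2.238874) = 1.408141;  |Δ| = 0.033809
F(1.408141) = -0.043028
t4 = 1.408141 − (-0.043028)·(0.033809)/(0.325015) = 1.412617;  |Δ| = 0.004476
F(1.412617) = 0.001179
t5 = 1.412617 − 0.001179·(0.004476)/(0.044207) = 1.412498;  |Δ| = 0.000119
|t5 − t4| = 0.000119 < 10^{-3}

n = 5, t_n = 1.4125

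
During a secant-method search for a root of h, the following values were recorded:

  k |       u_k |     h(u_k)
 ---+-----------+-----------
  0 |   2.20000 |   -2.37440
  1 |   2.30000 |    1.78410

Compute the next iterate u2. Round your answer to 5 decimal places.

u2 = 2.30000 − 1.78410·(2.30000 − 2.20000) / (1.78410 − (-2.37440))
   = 2.30000 − (0.1784100)/(4.1585000) = 2.2570975

2.25710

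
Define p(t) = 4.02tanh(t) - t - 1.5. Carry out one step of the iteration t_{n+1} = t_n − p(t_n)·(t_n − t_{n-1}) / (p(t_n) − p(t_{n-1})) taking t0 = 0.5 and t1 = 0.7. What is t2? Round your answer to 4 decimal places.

p(0.5) = -0.142289, p(0.7) = 0.229558
t2 = 0.700000 − 0.229558·(0.700000 − 0.500000) / (0.229558 − (-0.142289)) = 0.700000 − (0.045912)/(0.371847) = 0.576531

0.5765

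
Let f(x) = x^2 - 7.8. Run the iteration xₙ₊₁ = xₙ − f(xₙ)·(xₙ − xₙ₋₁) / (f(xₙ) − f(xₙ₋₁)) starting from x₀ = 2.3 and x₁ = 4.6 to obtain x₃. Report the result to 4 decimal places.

2.7607

f(2.3) = -2.510000, f(4.6) = 13.360000
x₂ = 4.600000 − 13.360000·(4.600000 − 2.300000) / (13.360000 − (-2.510000)) = 4.600000 − (30.728000)/(15.870000) = 2.663768
f(2.663768) = -0.704339
x₃ = 2.663768 − (-0.704339)·(2.663768 − 4.600000) / (-0.704339 − 13.360000) = 2.663768 − (1.363764)/(-14.064339) = 2.760734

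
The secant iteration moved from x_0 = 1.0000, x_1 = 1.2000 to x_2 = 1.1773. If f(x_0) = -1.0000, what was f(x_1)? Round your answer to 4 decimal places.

0.1280

The secant line through (1.0000, -1.0000) and (1.2000, f(x_1)) crosses zero at x_2 = 1.1773.
So (1.0000, -1.0000), (1.2000, f(x_1)), (1.1773, 0) are collinear:
f(x_1) = -1.0000 · (1.2000 − 1.1773) / (1.0000 − 1.1773) = -1.0000 · (0.022700)/(-0.177300) = 0.128032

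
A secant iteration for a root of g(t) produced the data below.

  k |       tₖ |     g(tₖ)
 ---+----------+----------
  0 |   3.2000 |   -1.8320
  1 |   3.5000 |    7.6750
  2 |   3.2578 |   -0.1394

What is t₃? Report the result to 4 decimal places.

t₃ = 3.2578 − (-0.1394)·(3.2578 − 3.5000) / (-0.1394 − 7.6750)
   = 3.2578 − (0.033763)/(-7.814400) = 3.262121

3.2621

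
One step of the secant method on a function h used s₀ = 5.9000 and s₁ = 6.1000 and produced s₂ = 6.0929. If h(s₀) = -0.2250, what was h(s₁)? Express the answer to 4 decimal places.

The secant line through (5.9000, -0.2250) and (6.1000, h(s₁)) crosses zero at s₂ = 6.0929.
So (5.9000, -0.2250), (6.1000, h(s₁)), (6.0929, 0) are collinear:
h(s₁) = -0.2250 · (6.1000 − 6.0929) / (5.9000 − 6.0929) = -0.2250 · (0.007100)/(-0.192900) = 0.008281

0.0083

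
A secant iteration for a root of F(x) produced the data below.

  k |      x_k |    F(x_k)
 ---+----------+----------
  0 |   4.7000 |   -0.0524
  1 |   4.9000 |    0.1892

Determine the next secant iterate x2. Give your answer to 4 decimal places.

4.7434

x2 = 4.9000 − 0.1892·(4.9000 − 4.7000) / (0.1892 − (-0.0524))
   = 4.9000 − (0.037840)/(0.241600) = 4.743377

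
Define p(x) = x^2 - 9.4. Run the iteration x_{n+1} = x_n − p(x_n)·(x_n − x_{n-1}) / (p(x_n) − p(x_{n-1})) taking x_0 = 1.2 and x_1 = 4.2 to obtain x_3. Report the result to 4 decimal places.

3.0013

p(1.2) = -7.960000, p(4.2) = 8.240000
x_2 = 4.200000 − 8.240000·(4.200000 − 1.200000) / (8.240000 − (-7.960000)) = 4.200000 − (24.720000)/(16.200000) = 2.674074
p(2.674074) = -2.249328
x_3 = 2.674074 − (-2.249328)·(2.674074 − 4.200000) / (-2.249328 − 8.240000) = 2.674074 − (3.432308)/(-10.489328) = 3.001293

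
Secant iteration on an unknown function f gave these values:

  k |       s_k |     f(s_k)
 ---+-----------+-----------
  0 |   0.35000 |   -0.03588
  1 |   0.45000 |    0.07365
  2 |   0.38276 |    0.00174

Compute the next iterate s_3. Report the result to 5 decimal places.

s_3 = 0.38276 − 0.00174·(0.38276 − 0.45000) / (0.00174 − 0.07365)
   = 0.38276 − (-0.0001170)/(-0.0719100) = 0.3811330

0.38113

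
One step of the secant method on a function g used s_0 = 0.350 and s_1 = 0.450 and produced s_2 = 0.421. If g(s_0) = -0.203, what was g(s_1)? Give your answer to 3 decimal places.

0.083

The secant line through (0.350, -0.203) and (0.450, g(s_1)) crosses zero at s_2 = 0.421.
So (0.350, -0.203), (0.450, g(s_1)), (0.421, 0) are collinear:
g(s_1) = -0.203 · (0.450 − 0.421) / (0.350 − 0.421) = -0.203 · (0.02900)/(-0.07100) = 0.08292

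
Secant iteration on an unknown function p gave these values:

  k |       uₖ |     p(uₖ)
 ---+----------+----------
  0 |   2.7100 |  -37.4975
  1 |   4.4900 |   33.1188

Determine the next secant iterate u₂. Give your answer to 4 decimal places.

u₂ = 4.4900 − 33.1188·(4.4900 − 2.7100) / (33.1188 − (-37.4975))
   = 4.4900 − (58.951464)/(70.616300) = 3.655186

3.6552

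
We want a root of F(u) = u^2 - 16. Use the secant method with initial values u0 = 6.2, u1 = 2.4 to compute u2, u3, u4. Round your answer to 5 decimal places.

3.59070, 4.10932, 3.99419

F(6.2) = 22.4400000, F(2.4) = -10.2400000
u2 = 2.4000000 − (-10.2400000)·(2.4000000 − 6.2000000) / (-10.2400000 − 22.4400000) = 2.4000000 − (38.9120000)/(-32.6800000) = 3.5906977
F(3.5906977) = -3.1068902
u3 = 3.5906977 − (-3.1068902)·(3.5906977 − 2.4000000) / (-3.1068902 − (-10.2400000)) = 3.5906977 − (-3.6993669)/(7.1331098) = 4.1093168
F(4.1093168) = 0.8864843
u4 = 4.1093168 − 0.8864843·(4.1093168 − 3.5906977) / (0.8864843 − (-3.1068902)) = 4.1093168 − (0.4597477)/(3.9933745) = 3.9941892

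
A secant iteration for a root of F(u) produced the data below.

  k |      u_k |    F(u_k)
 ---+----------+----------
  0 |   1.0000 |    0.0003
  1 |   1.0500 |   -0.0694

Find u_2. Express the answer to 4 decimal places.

1.0002

u_2 = 1.0500 − (-0.0694)·(1.0500 − 1.0000) / (-0.0694 − 0.0003)
   = 1.0500 − (-0.003470)/(-0.069700) = 1.000215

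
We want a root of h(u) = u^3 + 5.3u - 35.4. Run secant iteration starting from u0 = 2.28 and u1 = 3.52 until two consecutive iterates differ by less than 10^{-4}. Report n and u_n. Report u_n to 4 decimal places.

h(2.28) = -11.463648, h(3.52) = 26.870208
u2 = 3.520000 − 26.870208·(1.240000)/(38.333856) = 2.650819;  |Δ| = 0.869181
h(2.650819) = -2.723774
u3 = 2.650819 − (-2.723774)·(-0.869181)/(-29.593982) = 2.730817;  |Δ| = 0.079998
h(2.730817) = -0.561986
u4 = 2.730817 − (-0.561986)·(0.079998)/(2.161788) = 2.751613;  |Δ| = 0.020797
h(2.751613) = 0.017049
u5 = 2.751613 − 0.017049·(0.020797)/(0.579035) = 2.751001;  |Δ| = 0.000612
h(2.751001) = -0.000102
u6 = 2.751001 − (-0.000102)·(-0.000612)/(-0.017150) = 2.751005;  |Δ| = 0.000004
|u6 − u5| = 0.000004 < 10^{-4}

n = 6, u_n = 2.7510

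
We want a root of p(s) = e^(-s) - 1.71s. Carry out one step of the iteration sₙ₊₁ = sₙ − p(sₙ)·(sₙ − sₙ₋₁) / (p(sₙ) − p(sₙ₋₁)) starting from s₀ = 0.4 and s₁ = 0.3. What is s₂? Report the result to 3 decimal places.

p(0.4) = -0.01368, p(0.3) = 0.22782
s₂ = 0.30000 − 0.22782·(0.30000 − 0.40000) / (0.22782 − (-0.01368)) = 0.30000 − (-0.02278)/(0.24150) = 0.39434

0.394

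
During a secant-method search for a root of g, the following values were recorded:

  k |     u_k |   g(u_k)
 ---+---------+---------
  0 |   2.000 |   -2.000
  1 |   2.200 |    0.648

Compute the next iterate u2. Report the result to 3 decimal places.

2.151

u2 = 2.200 − 0.648·(2.200 − 2.000) / (0.648 − (-2.000))
   = 2.200 − (0.12960)/(2.64800) = 2.15106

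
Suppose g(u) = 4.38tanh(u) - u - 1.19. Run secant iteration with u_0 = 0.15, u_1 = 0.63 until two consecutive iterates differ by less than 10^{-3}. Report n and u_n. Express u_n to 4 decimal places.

n = 5, u_n = 0.3734

g(0.15) = -0.687884, g(0.63) = 0.624269
u_2 = 0.630000 − 0.624269·(0.480000)/(1.312152) = 0.401636;  |Δ| = 0.228364
g(0.401636) = 0.078667
u_3 = 0.401636 − 0.078667·(-0.228364)/(-0.545602) = 0.368709;  |Δ| = 0.032926
g(0.368709) = -0.013173
u_4 = 0.368709 − (-0.013173)·(-0.032926)/(-0.091839) = 0.373432;  |Δ| = 0.004723
g(0.373432) = 0.000184
u_5 = 0.373432 − 0.000184·(0.004723)/(0.013357) = 0.373367;  |Δ| = 0.000065
|u_5 − u_4| = 0.000065 < 10^{-3}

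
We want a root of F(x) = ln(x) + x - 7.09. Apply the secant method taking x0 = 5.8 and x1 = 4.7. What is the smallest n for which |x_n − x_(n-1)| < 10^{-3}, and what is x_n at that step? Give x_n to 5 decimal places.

F(5.8) = 0.4678579, F(4.7) = -0.8424375
x2 = 4.7000000 − (-0.8424375)·(-1.1000000)/(-1.3102954) = 5.4072308;  |Δ| = 0.7072308
F(5.4072308) = 0.0049679
x3 = 5.4072308 − 0.0049679·(0.7072308)/(0.8474054) = 5.4030847;  |Δ| = 0.0041461
F(5.4030847) = 0.0000547
x4 = 5.4030847 − 0.0000547·(-0.0041461)/(-0.0049132) = 5.4030385;  |Δ| = 0.0000462
|x4 − x3| = 0.0000462 < 10^{-3}

n = 4, x_n = 5.40304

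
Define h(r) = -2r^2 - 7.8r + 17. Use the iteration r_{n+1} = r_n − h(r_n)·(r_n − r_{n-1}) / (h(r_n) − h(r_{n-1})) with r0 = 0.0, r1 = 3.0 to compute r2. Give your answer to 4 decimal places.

h(0.0) = 17.000000, h(3.0) = -24.400000
r2 = 3.000000 − (-24.400000)·(3.000000 − 0.000000) / (-24.400000 − 17.000000) = 3.000000 − (-73.200000)/(-41.400000) = 1.231884

1.2319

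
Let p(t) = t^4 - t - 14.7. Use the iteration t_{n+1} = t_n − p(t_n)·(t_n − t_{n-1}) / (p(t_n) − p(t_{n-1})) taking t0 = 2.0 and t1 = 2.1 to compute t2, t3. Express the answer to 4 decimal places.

2.0209, 2.0221

p(2.0) = -0.700000, p(2.1) = 2.648100
t2 = 2.100000 − 2.648100·(2.100000 − 2.000000) / (2.648100 − (-0.700000)) = 2.100000 − (0.264810)/(3.348100) = 2.020907
p(2.020907) = -0.041307
t3 = 2.020907 − (-0.041307)·(2.020907 − 2.100000) / (-0.041307 − 2.648100) = 2.020907 − (0.003267)/(-2.689407) = 2.022122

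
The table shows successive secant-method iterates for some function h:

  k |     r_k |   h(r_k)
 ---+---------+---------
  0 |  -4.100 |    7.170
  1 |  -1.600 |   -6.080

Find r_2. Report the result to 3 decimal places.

-2.747

r_2 = -1.600 − (-6.080)·(-1.600 − (-4.100)) / (-6.080 − 7.170)
   = -1.600 − (-15.20000)/(-13.25000) = -2.74717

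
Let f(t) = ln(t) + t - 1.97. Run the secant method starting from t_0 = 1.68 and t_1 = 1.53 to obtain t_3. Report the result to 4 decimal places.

f(1.68) = 0.228794, f(1.53) = -0.014732
t_2 = 1.530000 − (-0.014732)·(1.530000 − 1.680000) / (-0.014732 − 0.228794) = 1.530000 − (0.002210)/(-0.243526) = 1.539074
f(1.539074) = 0.000256
t_3 = 1.539074 − 0.000256·(1.539074 − 1.530000) / (0.000256 − (-0.014732)) = 1.539074 − (0.000002)/(0.014988) = 1.538920

1.5389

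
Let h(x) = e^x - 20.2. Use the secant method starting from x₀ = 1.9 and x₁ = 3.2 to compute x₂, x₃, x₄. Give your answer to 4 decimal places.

2.8844, 2.9941, 3.0064

h(1.9) = -13.514106, h(3.2) = 4.332530
x₂ = 3.200000 − 4.332530·(3.200000 − 1.900000) / (4.332530 − (-13.514106)) = 3.200000 − (5.632289)/(17.846636) = 2.884406
h(2.884406) = -2.307062
x₃ = 2.884406 − (-2.307062)·(2.884406 − 3.200000) / (-2.307062 − 4.332530) = 2.884406 − (0.728095)/(-6.639592) = 2.994066
h(2.994066) = -0.233305
x₄ = 2.994066 − (-0.233305)·(2.994066 − 2.884406) / (-0.233305 − (-2.307062)) = 2.994066 − (-0.025584)/(2.073757) = 3.006403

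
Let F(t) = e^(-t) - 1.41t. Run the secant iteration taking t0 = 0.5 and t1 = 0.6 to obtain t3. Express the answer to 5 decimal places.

0.45155

F(0.5) = -0.0984693, F(0.6) = -0.2971884
t2 = 0.6000000 − (-0.2971884)·(0.6000000 − 0.5000000) / (-0.2971884 − (-0.0984693)) = 0.6000000 − (-0.0297188)/(-0.1987190) = 0.4504480
F(0.4504480) = 0.0022110
t3 = 0.4504480 − 0.0022110·(0.4504480 − 0.6000000) / (0.0022110 − (-0.2971884)) = 0.4504480 − (-0.0003307)/(0.2993993) = 0.4515524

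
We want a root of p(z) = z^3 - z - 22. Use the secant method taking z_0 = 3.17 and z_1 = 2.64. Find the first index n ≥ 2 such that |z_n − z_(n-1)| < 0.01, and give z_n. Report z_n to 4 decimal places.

n = 4, z_n = 2.9209

p(3.17) = 6.685013, p(2.64) = -6.240256
z_2 = 2.640000 − (-6.240256)·(-0.530000)/(-12.925269) = 2.895881;  |Δ| = 0.255881
p(2.895881) = -0.610647
z_3 = 2.895881 − (-0.610647)·(0.255881)/(5.629609) = 2.923637;  |Δ| = 0.027756
p(2.923637) = 0.066598
z_4 = 2.923637 − 0.066598·(0.027756)/(0.677244) = 2.920908;  |Δ| = 0.002729
|z_4 − z_3| = 0.002729 < 0.01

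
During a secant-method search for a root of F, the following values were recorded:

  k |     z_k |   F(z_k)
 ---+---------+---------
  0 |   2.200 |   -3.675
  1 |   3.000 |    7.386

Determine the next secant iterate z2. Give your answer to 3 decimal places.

2.466

z2 = 3.000 − 7.386·(3.000 − 2.200) / (7.386 − (-3.675))
   = 3.000 − (5.90880)/(11.06100) = 2.46580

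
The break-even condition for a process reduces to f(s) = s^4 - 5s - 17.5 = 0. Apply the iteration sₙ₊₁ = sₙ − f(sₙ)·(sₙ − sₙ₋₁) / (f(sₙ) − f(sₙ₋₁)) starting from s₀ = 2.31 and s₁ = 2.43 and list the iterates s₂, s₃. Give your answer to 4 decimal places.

f(2.31) = -0.576037, f(2.43) = 5.217844
s₂ = 2.430000 − 5.217844·(2.430000 − 2.310000) / (5.217844 − (-0.576037)) = 2.430000 − (0.626141)/(5.793881) = 2.321931
f(2.321931) = -0.042872
s₃ = 2.321931 − (-0.042872)·(2.321931 − 2.430000) / (-0.042872 − 5.217844) = 2.321931 − (0.004633)/(-5.260716) = 2.322811

2.3219, 2.3228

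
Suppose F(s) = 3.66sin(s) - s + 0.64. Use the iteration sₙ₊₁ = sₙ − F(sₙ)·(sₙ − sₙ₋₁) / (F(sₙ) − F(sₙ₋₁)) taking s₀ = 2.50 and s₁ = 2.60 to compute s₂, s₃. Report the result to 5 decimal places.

F(2.50) = 0.3304080, F(2.60) = -0.0732650
s₂ = 2.6000000 − (-0.0732650)·(2.6000000 − 2.5000000) / (-0.0732650 − 0.3304080) = 2.6000000 − (-0.0073265)/(-0.4036730) = 2.5818504
F(2.5818504) = 0.0014917
s₃ = 2.5818504 − 0.0014917·(2.5818504 − 2.6000000) / (0.0014917 − (-0.0732650)) = 2.5818504 − (-0.0000271)/(0.0747567) = 2.5822126

2.58185, 2.58221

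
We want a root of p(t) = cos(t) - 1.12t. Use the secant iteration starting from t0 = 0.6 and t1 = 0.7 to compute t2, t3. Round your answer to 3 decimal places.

p(0.6) = 0.15334, p(0.7) = -0.01916
t2 = 0.70000 − (-0.01916)·(0.70000 − 0.60000) / (-0.01916 − 0.15334) = 0.70000 − (-0.00192)/(-0.17249) = 0.68889
p(0.68889) = 0.00039
t3 = 0.68889 − 0.00039·(0.68889 − 0.70000) / (0.00039 − (-0.01916)) = 0.68889 − (0.00000)/(0.01955) = 0.68911

0.689, 0.689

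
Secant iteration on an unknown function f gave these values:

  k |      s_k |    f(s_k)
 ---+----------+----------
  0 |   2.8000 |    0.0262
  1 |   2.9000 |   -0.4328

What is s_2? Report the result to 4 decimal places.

s_2 = 2.9000 − (-0.4328)·(2.9000 − 2.8000) / (-0.4328 − 0.0262)
   = 2.9000 − (-0.043280)/(-0.459000) = 2.805708

2.8057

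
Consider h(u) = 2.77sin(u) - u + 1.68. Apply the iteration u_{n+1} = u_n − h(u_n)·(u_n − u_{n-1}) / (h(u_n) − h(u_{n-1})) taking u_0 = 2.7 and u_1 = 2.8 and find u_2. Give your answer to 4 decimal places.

h(2.7) = 0.163842, h(2.8) = -0.192083
u_2 = 2.800000 − (-0.192083)·(2.800000 − 2.700000) / (-0.192083 − 0.163842) = 2.800000 − (-0.019208)/(-0.355925) = 2.746033

2.7460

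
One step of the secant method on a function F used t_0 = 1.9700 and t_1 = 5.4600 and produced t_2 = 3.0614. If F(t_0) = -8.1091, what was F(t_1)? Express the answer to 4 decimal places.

The secant line through (1.9700, -8.1091) and (5.4600, F(t_1)) crosses zero at t_2 = 3.0614.
So (1.9700, -8.1091), (5.4600, F(t_1)), (3.0614, 0) are collinear:
F(t_1) = -8.1091 · (5.4600 − 3.0614) / (1.9700 − 3.0614) = -8.1091 · (2.398600)/(-1.091400) = 17.821594

17.8216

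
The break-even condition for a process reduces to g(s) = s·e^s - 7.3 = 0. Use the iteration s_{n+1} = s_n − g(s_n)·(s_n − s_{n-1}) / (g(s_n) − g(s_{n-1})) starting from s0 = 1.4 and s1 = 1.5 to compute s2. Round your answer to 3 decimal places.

g(1.4) = -1.62272, g(1.5) = -0.57747
s2 = 1.50000 − (-0.57747)·(1.50000 − 1.40000) / (-0.57747 − (-1.62272)) = 1.50000 − (-0.05775)/(1.04525) = 1.55525

1.555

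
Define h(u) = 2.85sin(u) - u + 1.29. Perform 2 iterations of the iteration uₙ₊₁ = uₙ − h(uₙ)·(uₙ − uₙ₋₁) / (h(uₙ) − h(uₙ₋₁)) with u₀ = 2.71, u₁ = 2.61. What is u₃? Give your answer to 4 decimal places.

2.6458

h(2.71) = -0.227794, h(2.61) = 0.124685
u₂ = 2.610000 − 0.124685·(2.610000 − 2.710000) / (0.124685 − (-0.227794)) = 2.610000 − (-0.012468)/(0.352478) = 2.645374
h(2.645374) = 0.001523
u₃ = 2.645374 − 0.001523·(2.645374 − 2.610000) / (0.001523 − 0.124685) = 2.645374 − (0.000054)/(-0.123162) = 2.645811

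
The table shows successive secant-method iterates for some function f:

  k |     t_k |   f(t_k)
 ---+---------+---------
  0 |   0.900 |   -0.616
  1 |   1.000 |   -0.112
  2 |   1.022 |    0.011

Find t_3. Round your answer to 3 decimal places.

t_3 = 1.022 − 0.011·(1.022 − 1.000) / (0.011 − (-0.112))
   = 1.022 − (0.00024)/(0.12300) = 1.02003

1.020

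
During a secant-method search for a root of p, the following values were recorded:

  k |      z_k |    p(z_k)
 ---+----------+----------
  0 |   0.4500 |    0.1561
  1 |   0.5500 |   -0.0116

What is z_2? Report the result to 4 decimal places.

z_2 = 0.5500 − (-0.0116)·(0.5500 − 0.4500) / (-0.0116 − 0.1561)
   = 0.5500 − (-0.001160)/(-0.167700) = 0.543083

0.5431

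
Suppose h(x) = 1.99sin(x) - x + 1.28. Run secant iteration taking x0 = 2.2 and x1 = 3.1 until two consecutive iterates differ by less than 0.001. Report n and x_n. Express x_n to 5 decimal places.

h(2.2) = 0.6889078, h(3.1) = -1.7372545
x2 = 3.1000000 − (-1.7372545)·(0.9000000)/(-2.4261623) = 2.4555546;  |Δ| = 0.6444454
h(2.4555546) = 0.0850636
x3 = 2.4555546 − 0.0850636·(-0.6444454)/(1.8223181) = 2.4856366;  |Δ| = 0.0300819
h(2.4856366) = 0.0080986
x4 = 2.4856366 − 0.0080986·(0.0300819)/(-0.0769650) = 2.4888019;  |Δ| = 0.0031653
h(2.4888019) = -0.0000646
x5 = 2.4888019 − (-0.0000646)·(0.0031653)/(-0.0081632) = 2.4887769;  |Δ| = 0.0000251
|x5 − x4| = 0.0000251 < 0.001

n = 5, x_n = 2.48878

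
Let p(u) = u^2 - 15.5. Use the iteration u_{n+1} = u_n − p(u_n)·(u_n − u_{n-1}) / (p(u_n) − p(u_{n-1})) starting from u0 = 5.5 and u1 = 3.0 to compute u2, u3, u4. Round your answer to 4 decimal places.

p(5.5) = 14.750000, p(3.0) = -6.500000
u2 = 3.000000 − (-6.500000)·(3.000000 − 5.500000) / (-6.500000 − 14.750000) = 3.000000 − (16.250000)/(-21.250000) = 3.764706
p(3.764706) = -1.326990
u3 = 3.764706 − (-1.326990)·(3.764706 − 3.000000) / (-1.326990 − (-6.500000)) = 3.764706 − (-1.014757)/(5.173010) = 3.960870
p(3.960870) = 0.188488
u4 = 3.960870 − 0.188488·(3.960870 − 3.764706) / (0.188488 − (-1.326990)) = 3.960870 − (0.036974)/(1.515477) = 3.936472

3.7647, 3.9609, 3.9365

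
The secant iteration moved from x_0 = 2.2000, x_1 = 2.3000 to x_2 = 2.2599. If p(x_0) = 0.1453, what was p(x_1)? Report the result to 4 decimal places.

The secant line through (2.2000, 0.1453) and (2.3000, p(x_1)) crosses zero at x_2 = 2.2599.
So (2.2000, 0.1453), (2.3000, p(x_1)), (2.2599, 0) are collinear:
p(x_1) = 0.1453 · (2.3000 − 2.2599) / (2.2000 − 2.2599) = 0.1453 · (0.040100)/(-0.059900) = -0.097271

-0.0973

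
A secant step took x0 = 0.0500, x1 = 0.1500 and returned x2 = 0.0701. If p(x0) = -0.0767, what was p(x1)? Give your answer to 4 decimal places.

The secant line through (0.0500, -0.0767) and (0.1500, p(x1)) crosses zero at x2 = 0.0701.
So (0.0500, -0.0767), (0.1500, p(x1)), (0.0701, 0) are collinear:
p(x1) = -0.0767 · (0.1500 − 0.0701) / (0.0500 − 0.0701) = -0.0767 · (0.079900)/(-0.020100) = 0.304892

0.3049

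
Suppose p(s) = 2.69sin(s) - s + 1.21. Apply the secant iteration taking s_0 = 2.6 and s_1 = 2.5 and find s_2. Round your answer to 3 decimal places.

p(2.6) = -0.00330, p(2.5) = 0.31989
s_2 = 2.50000 − 0.31989·(2.50000 − 2.60000) / (0.31989 − (-0.00330)) = 2.50000 − (-0.03199)/(0.32319) = 2.59898

2.599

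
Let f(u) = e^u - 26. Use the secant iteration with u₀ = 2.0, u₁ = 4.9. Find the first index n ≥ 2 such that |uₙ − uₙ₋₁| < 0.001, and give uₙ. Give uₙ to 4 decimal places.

f(2.0) = -18.610944, f(4.9) = 108.289780
u₂ = 4.900000 − 108.289780·(2.900000)/(126.900724) = 2.425307;  |Δ| = 2.474693
f(2.425307) = -14.694303
u₃ = 2.425307 − (-14.694303)·(-2.474693)/(-122.984083) = 2.720986;  |Δ| = 0.295680
f(2.720986) = -10.804696
u₄ = 2.720986 − (-10.804696)·(0.295680)/(3.889607) = 3.542337;  |Δ| = 0.821350
f(3.542337) = 8.547545
u₅ = 3.542337 − 8.547545·(0.821350)/(19.352241) = 3.179561;  |Δ| = 0.362776
f(3.179561) = -1.963810
u₆ = 3.179561 − (-1.963810)·(-0.362776)/(-10.511356) = 3.247337;  |Δ| = 0.067777
f(3.247337) = -0.278245
u₇ = 3.247337 − (-0.278245)·(0.067777)/(1.685565) = 3.258525;  |Δ| = 0.011188
f(3.258525) = 0.011152
u₈ = 3.258525 − 0.011152·(0.011188)/(0.289397) = 3.258094;  |Δ| = 0.000431
|u₈ − u₇| = 0.000431 < 0.001

n = 8, uₙ = 3.2581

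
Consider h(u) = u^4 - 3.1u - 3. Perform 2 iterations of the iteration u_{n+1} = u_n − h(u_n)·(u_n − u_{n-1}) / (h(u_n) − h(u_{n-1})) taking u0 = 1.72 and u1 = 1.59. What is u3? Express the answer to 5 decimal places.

h(1.72) = 0.4201306, h(1.59) = -1.5377104
u2 = 1.5900000 − (-1.5377104)·(1.5900000 − 1.7200000) / (-1.5377104 − 0.4201306) = 1.5900000 − (0.1999024)/(-1.9578409) = 1.6921035
h(1.6921035) = -0.0475255
u3 = 1.6921035 − (-0.0475255)·(1.6921035 − 1.5900000) / (-0.0475255 − (-1.5377104)) = 1.6921035 − (-0.0048525)/(1.4901849) = 1.6953598

1.69536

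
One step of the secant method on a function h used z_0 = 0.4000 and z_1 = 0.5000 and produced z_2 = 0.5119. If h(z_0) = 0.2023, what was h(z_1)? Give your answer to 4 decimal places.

The secant line through (0.4000, 0.2023) and (0.5000, h(z_1)) crosses zero at z_2 = 0.5119.
So (0.4000, 0.2023), (0.5000, h(z_1)), (0.5119, 0) are collinear:
h(z_1) = 0.2023 · (0.5000 − 0.5119) / (0.4000 − 0.5119) = 0.2023 · (-0.011900)/(-0.111900) = 0.021514

0.0215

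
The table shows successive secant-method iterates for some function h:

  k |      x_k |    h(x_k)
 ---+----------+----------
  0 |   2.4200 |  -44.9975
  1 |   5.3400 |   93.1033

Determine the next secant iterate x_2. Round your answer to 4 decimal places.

3.3714

x_2 = 5.3400 − 93.1033·(5.3400 − 2.4200) / (93.1033 − (-44.9975))
   = 5.3400 − (271.861636)/(138.100800) = 3.371426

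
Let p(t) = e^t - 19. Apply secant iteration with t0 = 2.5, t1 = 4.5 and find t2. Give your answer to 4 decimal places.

2.6752

p(2.5) = -6.817506, p(4.5) = 71.017131
t2 = 4.500000 − 71.017131·(4.500000 − 2.500000) / (71.017131 − (-6.817506)) = 4.500000 − (142.034263)/(77.834637) = 2.675179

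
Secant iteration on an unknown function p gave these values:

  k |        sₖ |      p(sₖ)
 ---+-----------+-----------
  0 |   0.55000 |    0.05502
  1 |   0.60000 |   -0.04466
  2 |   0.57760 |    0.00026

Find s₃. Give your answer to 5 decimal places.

s₃ = 0.57760 − 0.00026·(0.57760 − 0.60000) / (0.00026 − (-0.04466))
   = 0.57760 − (-0.0000058)/(0.0449200) = 0.5777297

0.57773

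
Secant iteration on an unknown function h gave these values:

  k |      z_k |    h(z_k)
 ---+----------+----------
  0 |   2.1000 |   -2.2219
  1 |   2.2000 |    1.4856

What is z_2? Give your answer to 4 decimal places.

z_2 = 2.2000 − 1.4856·(2.2000 − 2.1000) / (1.4856 − (-2.2219))
   = 2.2000 − (0.148560)/(3.707500) = 2.159930

2.1599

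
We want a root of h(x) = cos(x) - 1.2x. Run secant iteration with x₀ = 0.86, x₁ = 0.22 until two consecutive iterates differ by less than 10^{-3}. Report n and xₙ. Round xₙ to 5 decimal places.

n = 5, xₙ = 0.65889

h(0.86) = -0.3795625, h(0.22) = 0.7118974
x₂ = 0.2200000 − 0.7118974·(-0.6400000)/(1.0914600) = 0.6374357;  |Δ| = 0.4174357
h(0.6374357) = 0.0387017
x₃ = 0.6374357 − 0.0387017·(0.4174357)/(-0.6731958) = 0.6614339;  |Δ| = 0.0239981
h(0.6614339) = -0.0046083
x₄ = 0.6614339 − (-0.0046083)·(0.0239981)/(-0.0433100) = 0.6588804;  |Δ| = 0.0025535
h(0.6588804) = 0.0000218
x₅ = 0.6588804 − 0.0000218·(-0.0025535)/(0.0046301) = 0.6588924;  |Δ| = 0.0000120
|x₅ − x₄| = 0.0000120 < 10^{-3}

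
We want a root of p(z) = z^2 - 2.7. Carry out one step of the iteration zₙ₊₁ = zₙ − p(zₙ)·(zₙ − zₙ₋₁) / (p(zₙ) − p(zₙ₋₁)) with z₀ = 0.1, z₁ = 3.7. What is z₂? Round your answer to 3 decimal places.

p(0.1) = -2.69000, p(3.7) = 10.99000
z₂ = 3.70000 − 10.99000·(3.70000 − 0.10000) / (10.99000 − (-2.69000)) = 3.70000 − (39.56400)/(13.68000) = 0.80789

0.808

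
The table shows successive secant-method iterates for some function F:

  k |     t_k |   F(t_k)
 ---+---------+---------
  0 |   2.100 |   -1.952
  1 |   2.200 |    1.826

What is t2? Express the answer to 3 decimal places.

t2 = 2.200 − 1.826·(2.200 − 2.100) / (1.826 − (-1.952))
   = 2.200 − (0.18260)/(3.77800) = 2.15167

2.152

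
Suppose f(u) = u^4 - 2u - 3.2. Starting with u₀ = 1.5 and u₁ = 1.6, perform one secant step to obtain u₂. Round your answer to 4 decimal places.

f(1.5) = -1.137500, f(1.6) = 0.153600
u₂ = 1.600000 − 0.153600·(1.600000 − 1.500000) / (0.153600 − (-1.137500)) = 1.600000 − (0.015360)/(1.291100) = 1.588103

1.5881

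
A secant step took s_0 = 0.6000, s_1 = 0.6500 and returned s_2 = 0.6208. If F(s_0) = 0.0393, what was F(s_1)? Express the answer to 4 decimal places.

The secant line through (0.6000, 0.0393) and (0.6500, F(s_1)) crosses zero at s_2 = 0.6208.
So (0.6000, 0.0393), (0.6500, F(s_1)), (0.6208, 0) are collinear:
F(s_1) = 0.0393 · (0.6500 − 0.6208) / (0.6000 − 0.6208) = 0.0393 · (0.029200)/(-0.020800) = -0.055171

-0.0552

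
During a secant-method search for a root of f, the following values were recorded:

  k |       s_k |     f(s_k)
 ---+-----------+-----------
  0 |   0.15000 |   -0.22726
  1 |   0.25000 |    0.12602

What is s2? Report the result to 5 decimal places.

0.21433

s2 = 0.25000 − 0.12602·(0.25000 − 0.15000) / (0.12602 − (-0.22726))
   = 0.25000 − (0.0126020)/(0.3532800) = 0.2143286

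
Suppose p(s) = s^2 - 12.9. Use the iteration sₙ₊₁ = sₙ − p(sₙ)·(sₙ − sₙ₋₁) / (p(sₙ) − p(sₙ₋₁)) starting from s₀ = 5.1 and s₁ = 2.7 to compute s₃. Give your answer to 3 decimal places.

3.617

p(5.1) = 13.11000, p(2.7) = -5.61000
s₂ = 2.70000 − (-5.61000)·(2.70000 − 5.10000) / (-5.61000 − 13.11000) = 2.70000 − (13.46400)/(-18.72000) = 3.41923
p(3.41923) = -1.20886
s₃ = 3.41923 − (-1.20886)·(3.41923 − 2.70000) / (-1.20886 − (-5.61000)) = 3.41923 − (-0.86945)/(4.40114) = 3.61678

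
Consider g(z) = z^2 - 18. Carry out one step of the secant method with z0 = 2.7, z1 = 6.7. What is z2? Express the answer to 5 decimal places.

g(2.7) = -10.7100000, g(6.7) = 26.8900000
z2 = 6.7000000 − 26.8900000·(6.7000000 − 2.7000000) / (26.8900000 − (-10.7100000)) = 6.7000000 − (107.5600000)/(37.6000000) = 3.8393617

3.83936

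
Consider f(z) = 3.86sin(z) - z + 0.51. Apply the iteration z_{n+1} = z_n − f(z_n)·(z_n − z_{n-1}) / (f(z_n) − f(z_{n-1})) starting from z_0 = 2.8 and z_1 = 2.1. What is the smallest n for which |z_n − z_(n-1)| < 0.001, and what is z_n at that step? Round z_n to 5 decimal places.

f(2.8) = -0.9969457, f(2.1) = 1.7419882
z_2 = 2.1000000 − 1.7419882·(-0.7000000)/(2.7389339) = 2.5452067;  |Δ| = 0.4452067
f(2.5452067) = 0.1327854
z_3 = 2.5452067 − 0.1327854·(0.4452067)/(-1.6092027) = 2.5819435;  |Δ| = 0.0367368
f(2.5819435) = -0.0227123
z_4 = 2.5819435 − (-0.0227123)·(0.0367368)/(-0.1554978) = 2.5765776;  |Δ| = 0.0053659
f(2.5765776) = 0.0001763
z_5 = 2.5765776 − 0.0001763·(-0.0053659)/(0.0228886) = 2.5766190;  |Δ| = 0.0000413
|z_5 − z_4| = 0.0000413 < 0.001

n = 5, z_n = 2.57662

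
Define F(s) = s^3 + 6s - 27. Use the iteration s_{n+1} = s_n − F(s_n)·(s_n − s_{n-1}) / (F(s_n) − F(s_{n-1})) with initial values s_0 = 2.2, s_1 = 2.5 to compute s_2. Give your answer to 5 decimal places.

2.33953

F(2.2) = -3.1520000, F(2.5) = 3.6250000
s_2 = 2.5000000 − 3.6250000·(2.5000000 − 2.2000000) / (3.6250000 − (-3.1520000)) = 2.5000000 − (1.0875000)/(6.7770000) = 2.3395308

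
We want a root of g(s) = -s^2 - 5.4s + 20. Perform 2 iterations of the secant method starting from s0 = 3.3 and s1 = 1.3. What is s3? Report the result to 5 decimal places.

g(3.3) = -8.7100000, g(1.3) = 11.2900000
s2 = 1.3000000 − 11.2900000·(1.3000000 − 3.3000000) / (11.2900000 − (-8.7100000)) = 1.3000000 − (-22.5800000)/(20.0000000) = 2.4290000
g(2.4290000) = 0.9833590
s3 = 2.4290000 − 0.9833590·(2.4290000 − 1.3000000) / (0.9833590 − 11.2900000) = 2.4290000 − (1.1102123)/(-10.3066410) = 2.5367182

2.53672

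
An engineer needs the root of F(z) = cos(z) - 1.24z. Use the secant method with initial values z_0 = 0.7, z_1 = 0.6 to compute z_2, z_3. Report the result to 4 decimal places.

F(0.7) = -0.103158, F(0.6) = 0.081336
z_2 = 0.600000 − 0.081336·(0.600000 − 0.700000) / (0.081336 − (-0.103158)) = 0.600000 − (-0.008134)/(0.184493) = 0.644086
F(0.644086) = 0.000982
z_3 = 0.644086 − 0.000982·(0.644086 − 0.600000) / (0.000982 − 0.081336) = 0.644086 − (0.000043)/(-0.080353) = 0.644625

0.6441, 0.6446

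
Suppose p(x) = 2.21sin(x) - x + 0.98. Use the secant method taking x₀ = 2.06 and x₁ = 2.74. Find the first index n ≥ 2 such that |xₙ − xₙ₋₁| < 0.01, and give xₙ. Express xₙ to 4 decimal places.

p(2.06) = 0.870783, p(2.74) = -0.896145
x₂ = 2.740000 − (-0.896145)·(0.680000)/(-1.766928) = 2.395120;  |Δ| = 0.344880
p(2.395120) = 0.085589
x₃ = 2.395120 − 0.085589·(-0.344880)/(0.981733) = 2.425187;  |Δ| = 0.030067
p(2.425187) = 0.006072
x₄ = 2.425187 − 0.006072·(0.030067)/(-0.079517) = 2.427483;  |Δ| = 0.002296
|x₄ − x₃| = 0.002296 < 0.01

n = 4, xₙ = 2.4275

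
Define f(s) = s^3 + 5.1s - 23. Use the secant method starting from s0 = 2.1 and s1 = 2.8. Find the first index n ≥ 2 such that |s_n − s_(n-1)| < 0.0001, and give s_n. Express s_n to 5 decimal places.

n = 5, s_n = 2.25661

f(2.1) = -3.0290000, f(2.8) = 13.2320000
s2 = 2.8000000 − 13.2320000·(0.7000000)/(16.2610000) = 2.2303917;  |Δ| = 0.5696083
f(2.2303917) = -0.5295900
s3 = 2.2303917 − (-0.5295900)·(-0.5696083)/(-13.7615900) = 2.2523121;  |Δ| = 0.0219203
f(2.2523121) = -0.0874326
s4 = 2.2523121 − (-0.0874326)·(0.0219203)/(0.4421574) = 2.2566466;  |Δ| = 0.0043345
f(2.2566466) = 0.0007670
s5 = 2.2566466 − 0.0007670·(0.0043345)/(0.0881995) = 2.2566089;  |Δ| = 0.0000377
|s5 − s4| = 0.0000377 < 0.0001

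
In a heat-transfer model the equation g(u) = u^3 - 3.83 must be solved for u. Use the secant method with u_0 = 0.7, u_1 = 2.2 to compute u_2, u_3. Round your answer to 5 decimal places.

g(0.7) = -3.4870000, g(2.2) = 6.8180000
u_2 = 2.2000000 − 6.8180000·(2.2000000 − 0.7000000) / (6.8180000 − (-3.4870000)) = 2.2000000 − (10.2270000)/(10.3050000) = 1.2075691
g(1.2075691) = -2.0690946
u_3 = 1.2075691 − (-2.0690946)·(1.2075691 − 2.2000000) / (-2.0690946 − 6.8180000) = 1.2075691 − (2.0534334)/(-8.8870946) = 1.4386270

1.20757, 1.43863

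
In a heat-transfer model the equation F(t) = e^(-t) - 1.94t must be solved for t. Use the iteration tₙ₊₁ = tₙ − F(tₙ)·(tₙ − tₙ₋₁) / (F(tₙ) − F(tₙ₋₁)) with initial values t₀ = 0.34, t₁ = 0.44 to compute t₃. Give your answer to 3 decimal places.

F(0.34) = 0.05217, F(0.44) = -0.20956
t₂ = 0.44000 − (-0.20956)·(0.44000 − 0.34000) / (-0.20956 − 0.05217) = 0.44000 − (-0.02096)/(-0.26173) = 0.35993
F(0.35993) = -0.00055
t₃ = 0.35993 − (-0.00055)·(0.35993 − 0.44000) / (-0.00055 − (-0.20956)) = 0.35993 − (0.00004)/(0.20902) = 0.35972

0.360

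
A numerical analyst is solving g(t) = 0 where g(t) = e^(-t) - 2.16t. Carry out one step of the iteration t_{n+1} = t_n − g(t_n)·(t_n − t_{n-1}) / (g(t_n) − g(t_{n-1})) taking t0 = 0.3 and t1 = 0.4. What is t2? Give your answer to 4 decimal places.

g(0.3) = 0.092818, g(0.4) = -0.193680
t2 = 0.400000 − (-0.193680)·(0.400000 − 0.300000) / (-0.193680 − 0.092818) = 0.400000 − (-0.019368)/(-0.286498) = 0.332397

0.3324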